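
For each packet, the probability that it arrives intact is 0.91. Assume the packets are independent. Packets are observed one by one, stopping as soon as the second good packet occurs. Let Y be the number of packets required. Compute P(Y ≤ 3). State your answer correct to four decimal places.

0.9772

Finishing within 3 packets ⇔ at least 2 successes in the first 3. With X ~ Binomial(3, 0.91), P(Y ≤ 3) = 1 − P(X ≤ 1).
  k=0: C(3,0)·0.91^0·0.09^3 = 0.000729
  k=1: C(3,1)·0.91^1·0.09^2 = 0.022113
1 − 0.022842 = 0.977158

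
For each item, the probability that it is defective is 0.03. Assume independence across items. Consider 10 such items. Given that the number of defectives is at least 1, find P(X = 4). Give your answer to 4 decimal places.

0.0005

X ~ Binomial(10, 0.03). Want P(X=4 | X≥1) = P(X=4) / P(X≥1).
P(X=4) = C(10,4)·0.03^4·0.97^6 = 0.000142
P(X≥1) = 1 − 0.737424 = 0.262576
Ratio = 0.000142 / 0.262576 = 0.000540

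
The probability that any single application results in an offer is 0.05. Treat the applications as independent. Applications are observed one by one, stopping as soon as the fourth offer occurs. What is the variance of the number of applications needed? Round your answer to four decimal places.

Y = total applications until the fourth success; negative binomial with r=4, p=0.05.
Var(Y) = r(1−p)/p² = 4·0.95 / 0.05² = 1520.000000

1520.0000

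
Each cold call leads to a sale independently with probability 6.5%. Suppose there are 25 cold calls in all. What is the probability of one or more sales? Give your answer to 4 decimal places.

0.8137

P(at least one) = 1 − P(none) = 1 − (1 − 0.065)^25
= 1 − 0.186333 = 0.813667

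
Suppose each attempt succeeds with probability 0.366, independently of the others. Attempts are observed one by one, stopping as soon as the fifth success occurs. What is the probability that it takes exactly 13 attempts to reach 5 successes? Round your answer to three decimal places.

Y = trial on which the fifth success occurs; negative binomial, r=5, p=0.366.
P(Y=13) = C(12,4) · p^5 · (1−p)^8
= 495 · 0.0065676 · 0.026104 = 0.08486

0.085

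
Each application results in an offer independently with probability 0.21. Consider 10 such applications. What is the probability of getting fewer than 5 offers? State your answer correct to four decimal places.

0.9601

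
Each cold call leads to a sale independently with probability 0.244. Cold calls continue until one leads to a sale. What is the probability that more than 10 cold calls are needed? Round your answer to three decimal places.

Y = number of cold calls to the first success; geometric, p = 0.244.
P(Y > 10) = P(first 10 all fail) = (1−p)^10 = 0.06098

0.061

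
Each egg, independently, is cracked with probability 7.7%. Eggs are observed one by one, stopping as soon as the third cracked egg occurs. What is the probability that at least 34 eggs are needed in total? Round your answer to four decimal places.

0.5278

Needing more than 33 eggs ⇔ fewer than 3 successes in the first 33. With X ~ Binomial(33, 0.077), P(Y > 33) = P(X ≤ 2).
  k=0: C(33,0)·0.077^0·0.923^33 = 0.071065
  k=1: C(33,1)·0.077^1·0.923^32 = 0.195641
  k=2: C(33,2)·0.077^2·0.923^31 = 0.261137
P(X ≤ 2) = 0.527843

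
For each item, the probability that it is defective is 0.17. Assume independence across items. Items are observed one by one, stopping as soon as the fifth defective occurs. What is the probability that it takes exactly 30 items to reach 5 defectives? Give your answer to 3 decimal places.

Y = trial on which the fifth success occurs; negative binomial, r=5, p=0.17.
P(Y=30) = C(29,4) · p^5 · (1−p)^25
= 23751 · 0.00014199 · 0.0094831 = 0.03198

0.032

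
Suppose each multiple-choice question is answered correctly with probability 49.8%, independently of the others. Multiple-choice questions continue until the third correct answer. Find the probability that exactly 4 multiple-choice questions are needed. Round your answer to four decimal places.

0.1860

Y = trial on which the third success occurs; negative binomial, r=3, p=0.498.
P(Y=4) = C(3,2) · p^3 · (1−p)^1
= 3 · 0.12351 · 0.502 = 0.186000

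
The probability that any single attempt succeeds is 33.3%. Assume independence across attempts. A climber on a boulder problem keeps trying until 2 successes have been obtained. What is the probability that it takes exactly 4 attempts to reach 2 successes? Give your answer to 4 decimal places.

0.1480

Y = trial on which the second success occurs; negative binomial, r=2, p=0.333.
P(Y=4) = C(3,1) · p^2 · (1−p)^2
= 3 · 0.11089 · 0.44489 = 0.148000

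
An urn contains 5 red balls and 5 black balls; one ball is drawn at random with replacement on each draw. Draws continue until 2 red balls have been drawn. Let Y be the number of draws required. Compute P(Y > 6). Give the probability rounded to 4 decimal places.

0.1094

Needing more than 6 draws ⇔ fewer than 2 successes in the first 6. With X ~ Binomial(6, 0.50), P(Y > 6) = P(X ≤ 1).
  k=0: C(6,0)·0.50^0·0.50^6 = 0.015625
  k=1: C(6,1)·0.50^1·0.50^5 = 0.093750
P(X ≤ 1) = 0.109375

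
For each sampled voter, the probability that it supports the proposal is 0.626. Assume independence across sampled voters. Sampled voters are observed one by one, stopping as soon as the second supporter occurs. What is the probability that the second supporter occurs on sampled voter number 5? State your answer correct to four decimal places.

Y = trial on which the second success occurs; negative binomial, r=2, p=0.626.
P(Y=5) = C(4,1) · p^2 · (1−p)^3
= 4 · 0.39188 · 0.052314 = 0.082002

0.0820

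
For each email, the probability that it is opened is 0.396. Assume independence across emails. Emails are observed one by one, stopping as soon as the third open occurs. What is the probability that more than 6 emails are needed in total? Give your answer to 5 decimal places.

0.55261

Needing more than 6 emails ⇔ fewer than 3 successes in the first 6. With X ~ Binomial(6, 0.396), P(Y > 6) = P(X ≤ 2).
  k=0: C(6,0)·0.396^0·0.604^6 = 0.0485536
  k=1: C(6,1)·0.396^1·0.604^5 = 0.1909990
  k=2: C(6,2)·0.396^2·0.604^4 = 0.3130613
P(X ≤ 2) = 0.5526139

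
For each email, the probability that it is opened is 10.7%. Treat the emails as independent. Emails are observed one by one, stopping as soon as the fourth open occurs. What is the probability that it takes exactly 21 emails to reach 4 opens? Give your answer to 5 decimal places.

0.02182

Y = trial on which the fourth success occurs; negative binomial, r=4, p=0.107.
P(Y=21) = C(20,3) · p^4 · (1−p)^17
= 1140 · 0.00013108 · 0.14604 = 0.0218230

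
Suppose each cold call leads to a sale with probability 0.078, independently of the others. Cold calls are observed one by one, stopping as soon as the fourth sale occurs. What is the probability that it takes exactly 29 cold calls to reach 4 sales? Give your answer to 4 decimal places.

0.0159

Y = trial on which the fourth success occurs; negative binomial, r=4, p=0.078.
P(Y=29) = C(28,3) · p^4 · (1−p)^25
= 3276 · 3.7015e-05 · 0.1313 = 0.015922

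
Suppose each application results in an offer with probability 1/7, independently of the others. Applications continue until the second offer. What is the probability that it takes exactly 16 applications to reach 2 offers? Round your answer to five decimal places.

0.03537

Y = trial on which the second success occurs; negative binomial, r=2, p=0.142857.
P(Y=16) = C(15,1) · p^2 · (1−p)^14
= 15 · 0.020408 · 0.11554 = 0.0353704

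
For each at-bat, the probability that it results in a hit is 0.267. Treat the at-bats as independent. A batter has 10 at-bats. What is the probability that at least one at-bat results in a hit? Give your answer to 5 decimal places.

0.95522

P(at least one) = 1 − P(none) = 1 − (1 − 0.267)^10
= 1 − 0.0447754 = 0.9552246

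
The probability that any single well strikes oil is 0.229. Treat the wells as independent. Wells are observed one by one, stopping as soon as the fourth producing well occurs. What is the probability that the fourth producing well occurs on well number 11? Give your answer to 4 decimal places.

0.0534

Y = trial on which the fourth success occurs; negative binomial, r=4, p=0.229.
P(Y=11) = C(10,3) · p^4 · (1−p)^7
= 120 · 0.0027501 · 0.16195 = 0.053445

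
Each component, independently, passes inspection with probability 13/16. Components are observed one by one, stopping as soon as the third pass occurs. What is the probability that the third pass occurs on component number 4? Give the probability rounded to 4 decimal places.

Y = trial on which the third success occurs; negative binomial, r=3, p=0.8125.
P(Y=4) = C(3,2) · p^3 · (1−p)^1
= 3 · 0.53638 · 0.1875 = 0.301712

0.3017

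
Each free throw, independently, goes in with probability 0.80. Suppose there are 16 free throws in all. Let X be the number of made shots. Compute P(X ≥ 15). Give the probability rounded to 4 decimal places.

0.1407

X ~ Binomial(16, 0.80); P(X ≥ 15) = Σ C(16,k) p^k (1−p)^(16−k) over k:
  k=15: C(16,15)·0.80^15·0.20^1 = 0.112590
  k=16: C(16,16)·0.80^16·0.20^0 = 0.028147
Total = 0.140737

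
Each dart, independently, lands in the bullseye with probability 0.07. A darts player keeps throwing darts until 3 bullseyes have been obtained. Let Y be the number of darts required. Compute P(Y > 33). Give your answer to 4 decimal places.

0.5905

Needing more than 33 darts ⇔ fewer than 3 successes in the first 33. With X ~ Binomial(33, 0.07), P(Y > 33) = P(X ≤ 2).
  k=0: C(33,0)·0.07^0·0.93^33 = 0.091188
  k=1: C(33,1)·0.07^1·0.93^32 = 0.226499
  k=2: C(33,2)·0.07^2·0.93^31 = 0.272773
P(X ≤ 2) = 0.590460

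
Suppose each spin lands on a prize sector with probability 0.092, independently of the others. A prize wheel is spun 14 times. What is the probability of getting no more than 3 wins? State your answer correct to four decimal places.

0.9662

X ~ Binomial(14, 0.092); P(X ≤ 3) = Σ C(14,k) p^k (1−p)^(14−k) over k:
  k=0: C(14,0)·0.092^0·0.908^14 = 0.258942
  k=1: C(14,1)·0.092^1·0.908^13 = 0.367309
  k=2: C(14,2)·0.092^2·0.908^12 = 0.241906
  k=3: C(14,3)·0.092^3·0.908^11 = 0.098041
Total = 0.966199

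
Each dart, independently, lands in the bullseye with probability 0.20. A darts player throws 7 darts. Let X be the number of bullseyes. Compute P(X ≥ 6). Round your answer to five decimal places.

X ~ Binomial(7, 0.20); P(X ≥ 6) = Σ C(7,k) p^k (1−p)^(7−k) over k:
  k=6: C(7,6)·0.20^6·0.80^1 = 0.0003584
  k=7: C(7,7)·0.20^7·0.80^0 = 0.0000128
Total = 0.0003712

0.00037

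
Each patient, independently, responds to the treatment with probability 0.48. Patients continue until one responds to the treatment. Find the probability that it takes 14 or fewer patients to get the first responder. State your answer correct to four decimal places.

Y = number of patients to the first success; geometric, p = 0.48.
P(Y ≤ 14) = 1 − (1−p)^14 = 1 − 0.000106 = 0.999894

0.9999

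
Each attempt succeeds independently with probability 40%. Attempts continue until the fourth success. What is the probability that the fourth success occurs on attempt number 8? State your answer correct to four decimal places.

Y = trial on which the fourth success occurs; negative binomial, r=4, p=0.40.
P(Y=8) = C(7,3) · p^4 · (1−p)^4
= 35 · 0.0256 · 0.1296 = 0.116122

0.1161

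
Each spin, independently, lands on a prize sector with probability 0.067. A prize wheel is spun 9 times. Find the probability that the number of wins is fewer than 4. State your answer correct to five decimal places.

0.99807

X ~ Binomial(9, 0.067); P(X ≤ 3) = Σ C(9,k) p^k (1−p)^(9−k) over k:
  k=0: C(9,0)·0.067^0·0.933^9 = 0.5357162
  k=1: C(9,1)·0.067^1·0.933^8 = 0.3462346
  k=2: C(9,2)·0.067^2·0.933^7 = 0.0994543
  k=3: C(9,3)·0.067^3·0.933^6 = 0.0166645
Total = 0.9980697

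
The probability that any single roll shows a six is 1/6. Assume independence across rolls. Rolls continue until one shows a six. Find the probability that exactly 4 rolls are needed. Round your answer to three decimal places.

Geometric (trials to first success), p = 0.166667.
P(Y = 4) = (1−p)^3 · p = 0.5787 · 0.166667 = 0.09645

0.096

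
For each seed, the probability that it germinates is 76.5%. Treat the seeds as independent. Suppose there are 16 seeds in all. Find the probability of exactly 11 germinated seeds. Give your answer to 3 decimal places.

X ~ Binomial(n=16, p=0.765).
P(X=11) = C(16,11) · p^11 · (1−p)^5
= 4368 · 0.052514 · 0.0007167 = 0.16440

0.164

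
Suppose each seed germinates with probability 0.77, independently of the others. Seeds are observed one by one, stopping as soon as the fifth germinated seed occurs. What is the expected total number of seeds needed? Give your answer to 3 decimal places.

6.494

Y = total seeds until the fifth success; negative binomial with r=5, p=0.77.
E[Y] = r / p = 5 / 0.77 = 6.49351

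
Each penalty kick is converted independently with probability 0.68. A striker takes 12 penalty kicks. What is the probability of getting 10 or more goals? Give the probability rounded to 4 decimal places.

0.2078

X ~ Binomial(12, 0.68); P(X ≥ 10) = Σ C(12,k) p^k (1−p)^(12−k) over k:
  k=10: C(12,10)·0.68^10·0.32^2 = 0.142867
  k=11: C(12,11)·0.68^11·0.32^1 = 0.055199
  k=12: C(12,12)·0.68^12·0.32^0 = 0.009775
Total = 0.207841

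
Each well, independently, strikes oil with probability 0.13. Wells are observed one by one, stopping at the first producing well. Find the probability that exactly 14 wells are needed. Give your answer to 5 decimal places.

0.02127

Geometric (trials to first success), p = 0.13.
P(Y = 14) = (1−p)^13 · p = 0.16359 · 0.13 = 0.0212664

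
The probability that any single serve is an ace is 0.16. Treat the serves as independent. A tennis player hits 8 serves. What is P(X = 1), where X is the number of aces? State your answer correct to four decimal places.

0.3777

X ~ Binomial(n=8, p=0.16).
P(X=1) = C(8,1) · p^1 · (1−p)^7
= 8 · 0.16 · 0.29509 = 0.377716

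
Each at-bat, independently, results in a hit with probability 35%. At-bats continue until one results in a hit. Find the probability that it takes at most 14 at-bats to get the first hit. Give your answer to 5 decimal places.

0.99760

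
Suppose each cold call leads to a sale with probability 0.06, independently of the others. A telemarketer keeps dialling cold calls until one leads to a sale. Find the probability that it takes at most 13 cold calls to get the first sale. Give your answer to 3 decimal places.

Y = number of cold calls to the first success; geometric, p = 0.06.
P(Y ≤ 13) = 1 − (1−p)^13 = 1 − 0.44737 = 0.55263

0.553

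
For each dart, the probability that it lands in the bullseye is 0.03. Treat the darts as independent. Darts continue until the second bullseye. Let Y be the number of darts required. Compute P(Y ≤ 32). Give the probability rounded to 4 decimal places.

0.2493

Finishing within 32 darts ⇔ at least 2 successes in the first 32. With X ~ Binomial(32, 0.03), P(Y ≤ 32) = 1 − P(X ≤ 1).
  k=0: C(32,0)·0.03^0·0.97^32 = 0.377308
  k=1: C(32,1)·0.03^1·0.97^31 = 0.373418
1 − 0.750725 = 0.249275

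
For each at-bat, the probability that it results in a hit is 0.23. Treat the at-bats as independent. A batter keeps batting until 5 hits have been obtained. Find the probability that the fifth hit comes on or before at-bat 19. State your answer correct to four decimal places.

Finishing within 19 at-bats ⇔ at least 5 successes in the first 19. With X ~ Binomial(19, 0.23), P(Y ≤ 19) = 1 − P(X ≤ 4).
  k=0: C(19,0)·0.23^0·0.77^19 = 0.006971
  k=1: C(19,1)·0.23^1·0.77^18 = 0.039565
  k=2: C(19,2)·0.23^2·0.77^17 = 0.106364
  k=3: C(19,3)·0.23^3·0.77^16 = 0.180036
  k=4: C(19,4)·0.23^4·0.77^15 = 0.215108
1 − 0.548044 = 0.451956

0.4520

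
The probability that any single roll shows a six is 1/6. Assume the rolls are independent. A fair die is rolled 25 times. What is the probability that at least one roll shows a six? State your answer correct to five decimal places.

0.98952

P(at least one) = 1 − P(none) = 1 − (1 − 0.166667)^25
= 1 − 0.0104826 = 0.9895174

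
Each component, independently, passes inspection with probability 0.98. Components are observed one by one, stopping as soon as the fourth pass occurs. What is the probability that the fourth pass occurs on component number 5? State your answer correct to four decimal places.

0.0738

Y = trial on which the fourth success occurs; negative binomial, r=4, p=0.98.
P(Y=5) = C(4,3) · p^4 · (1−p)^1
= 4 · 0.92237 · 0.02 = 0.073789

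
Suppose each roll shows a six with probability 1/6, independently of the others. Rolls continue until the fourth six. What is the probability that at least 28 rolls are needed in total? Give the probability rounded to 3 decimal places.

0.319

Needing more than 27 rolls ⇔ fewer than 4 successes in the first 27. With X ~ Binomial(27, 0.166667), P(Y > 27) = P(X ≤ 3).
  k=0: C(27,0)·0.166667^0·0.833333^27 = 0.00728
  k=1: C(27,1)·0.166667^1·0.833333^26 = 0.03931
  k=2: C(27,2)·0.166667^2·0.833333^25 = 0.10221
  k=3: C(27,3)·0.166667^3·0.833333^24 = 0.17034
P(X ≤ 3) = 0.31914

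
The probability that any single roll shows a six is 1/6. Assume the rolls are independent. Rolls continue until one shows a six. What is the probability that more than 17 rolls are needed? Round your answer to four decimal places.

0.0451

Y = number of rolls to the first success; geometric, p = 0.166667.
P(Y > 17) = P(first 17 all fail) = (1−p)^17 = 0.045073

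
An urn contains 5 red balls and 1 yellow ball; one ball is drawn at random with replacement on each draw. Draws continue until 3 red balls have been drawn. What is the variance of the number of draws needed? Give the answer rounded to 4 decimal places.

0.7200

Y = total draws until the third success; negative binomial with r=3, p=0.833333.
Var(Y) = r(1−p)/p² = 3·0.166667 / 0.833333² = 0.720000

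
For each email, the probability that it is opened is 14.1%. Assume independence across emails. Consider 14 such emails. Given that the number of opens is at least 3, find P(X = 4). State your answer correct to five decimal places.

0.27457

X ~ Binomial(14, 0.141). Want P(X=4 | X≥3) = P(X=4) / P(X≥3).
P(X=4) = C(14,4)·0.141^4·0.859^10 = 0.0865450
P(X≥3) = 1 − 0.1190980 − 0.2736896 − 0.2920099 = 0.3152026
Ratio = 0.0865450 / 0.3152026 = 0.2745696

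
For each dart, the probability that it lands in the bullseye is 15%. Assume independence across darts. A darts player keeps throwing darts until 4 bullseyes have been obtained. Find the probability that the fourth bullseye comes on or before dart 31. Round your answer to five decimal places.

0.70388

Finishing within 31 darts ⇔ at least 4 successes in the first 31. With X ~ Binomial(31, 0.15), P(Y ≤ 31) = 1 − P(X ≤ 3).
  k=0: C(31,0)·0.15^0·0.85^31 = 0.0064861
  k=1: C(31,1)·0.15^1·0.85^30 = 0.0354830
  k=2: C(31,2)·0.15^2·0.85^29 = 0.0939257
  k=3: C(31,3)·0.15^3·0.85^28 = 0.1602261
1 − 0.2961210 = 0.7038790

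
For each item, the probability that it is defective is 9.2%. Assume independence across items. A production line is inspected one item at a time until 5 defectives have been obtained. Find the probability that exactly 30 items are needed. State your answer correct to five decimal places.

Y = trial on which the fifth success occurs; negative binomial, r=5, p=0.092.
P(Y=30) = C(29,4) · p^5 · (1−p)^25
= 23751 · 6.5908e-06 · 0.089567 = 0.0140206

0.01402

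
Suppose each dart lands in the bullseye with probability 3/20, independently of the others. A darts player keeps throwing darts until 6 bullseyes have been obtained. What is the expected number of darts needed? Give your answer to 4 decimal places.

Y = total darts until the sixth success; negative binomial with r=6, p=0.15.
E[Y] = r / p = 6 / 0.15 = 40.000000

40.0000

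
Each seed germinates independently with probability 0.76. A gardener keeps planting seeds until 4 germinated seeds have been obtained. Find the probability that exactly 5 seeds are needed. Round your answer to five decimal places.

0.32028

Y = trial on which the fourth success occurs; negative binomial, r=4, p=0.76.
P(Y=5) = C(4,3) · p^4 · (1−p)^1
= 4 · 0.33362 · 0.24 = 0.3202769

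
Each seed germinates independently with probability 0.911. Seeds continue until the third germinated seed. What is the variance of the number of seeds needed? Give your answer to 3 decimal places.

0.322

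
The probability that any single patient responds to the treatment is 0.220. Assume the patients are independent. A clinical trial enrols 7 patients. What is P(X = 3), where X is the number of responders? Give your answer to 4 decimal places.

0.1379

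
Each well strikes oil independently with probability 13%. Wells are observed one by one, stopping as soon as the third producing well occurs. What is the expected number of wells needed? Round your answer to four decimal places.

23.0769

Y = total wells until the third success; negative binomial with r=3, p=0.13.
E[Y] = r / p = 3 / 0.13 = 23.076923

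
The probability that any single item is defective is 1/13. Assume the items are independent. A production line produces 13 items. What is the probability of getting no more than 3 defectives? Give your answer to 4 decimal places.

0.9858

X ~ Binomial(13, 0.076923); P(X ≤ 3) = Σ C(13,k) p^k (1−p)^(13−k) over k:
  k=0: C(13,0)·0.076923^0·0.923077^13 = 0.353258
  k=1: C(13,1)·0.076923^1·0.923077^12 = 0.382697
  k=2: C(13,2)·0.076923^2·0.923077^11 = 0.191348
  k=3: C(13,3)·0.076923^3·0.923077^10 = 0.058468
Total = 0.985771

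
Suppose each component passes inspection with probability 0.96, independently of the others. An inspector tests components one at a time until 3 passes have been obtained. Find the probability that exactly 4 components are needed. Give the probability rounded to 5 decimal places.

Y = trial on which the third success occurs; negative binomial, r=3, p=0.96.
P(Y=4) = C(3,2) · p^3 · (1−p)^1
= 3 · 0.88474 · 0.04 = 0.1061683

0.10617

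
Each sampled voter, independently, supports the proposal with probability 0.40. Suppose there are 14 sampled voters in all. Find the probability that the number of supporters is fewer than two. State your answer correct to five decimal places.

X ~ Binomial(14, 0.40); P(X ≤ 1) = Σ C(14,k) p^k (1−p)^(14−k) over k:
  k=0: C(14,0)·0.40^0·0.60^14 = 0.0007836
  k=1: C(14,1)·0.40^1·0.60^13 = 0.0073140
Total = 0.0080976

0.00810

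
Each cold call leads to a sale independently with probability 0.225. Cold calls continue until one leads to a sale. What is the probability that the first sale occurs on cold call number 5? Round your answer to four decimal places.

Geometric (trials to first success), p = 0.225.
P(Y = 5) = (1−p)^4 · p = 0.36075 · 0.225 = 0.081169

0.0812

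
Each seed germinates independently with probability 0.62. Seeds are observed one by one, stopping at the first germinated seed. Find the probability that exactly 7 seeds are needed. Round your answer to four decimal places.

0.0019

Geometric (trials to first success), p = 0.62.
P(Y = 7) = (1−p)^6 · p = 0.0030109 · 0.62 = 0.001867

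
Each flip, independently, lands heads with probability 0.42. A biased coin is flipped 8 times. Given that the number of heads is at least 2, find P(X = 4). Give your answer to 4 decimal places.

0.2700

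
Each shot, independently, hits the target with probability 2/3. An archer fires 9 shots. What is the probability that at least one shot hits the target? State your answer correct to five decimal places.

P(at least one) = 1 − P(none) = 1 − (1 − 0.666667)^9
= 1 − 0.0000508 = 0.9999492

0.99995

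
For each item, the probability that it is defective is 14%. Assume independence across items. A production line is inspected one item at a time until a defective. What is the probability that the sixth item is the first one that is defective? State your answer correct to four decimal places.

Geometric (trials to first success), p = 0.14.
P(Y = 6) = (1−p)^5 · p = 0.47043 · 0.14 = 0.065860

0.0659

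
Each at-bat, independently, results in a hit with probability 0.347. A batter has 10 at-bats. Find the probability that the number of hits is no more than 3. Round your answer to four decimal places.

X ~ Binomial(10, 0.347); P(X ≤ 3) = Σ C(10,k) p^k (1−p)^(10−k) over k:
  k=0: C(10,0)·0.347^0·0.653^10 = 0.014097
  k=1: C(10,1)·0.347^1·0.653^9 = 0.074911
  k=2: C(10,2)·0.347^2·0.653^8 = 0.179134
  k=3: C(10,3)·0.347^3·0.653^7 = 0.253841
Total = 0.521983

0.5220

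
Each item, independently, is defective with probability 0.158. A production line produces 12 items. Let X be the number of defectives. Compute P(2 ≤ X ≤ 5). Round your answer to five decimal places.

X ~ Binomial(12, 0.158); P(2 ≤ X ≤ 5) = Σ C(12,k) p^k (1−p)^(12−k) over k:
  k=2: C(12,2)·0.158^2·0.842^10 = 0.2951067
  k=3: C(12,3)·0.158^3·0.842^9 = 0.1845877
  k=4: C(12,4)·0.158^4·0.842^8 = 0.0779346
  k=5: C(12,5)·0.158^5·0.842^7 = 0.0233989
Total = 0.5810279

0.58103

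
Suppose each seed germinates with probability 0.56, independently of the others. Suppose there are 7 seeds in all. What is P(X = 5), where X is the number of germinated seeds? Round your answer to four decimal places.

0.2239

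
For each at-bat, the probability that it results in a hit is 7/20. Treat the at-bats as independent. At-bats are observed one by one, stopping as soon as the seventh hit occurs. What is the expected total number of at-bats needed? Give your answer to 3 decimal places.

Y = total at-bats until the seventh success; negative binomial with r=7, p=0.35.
E[Y] = r / p = 7 / 0.35 = 20.00000

20.000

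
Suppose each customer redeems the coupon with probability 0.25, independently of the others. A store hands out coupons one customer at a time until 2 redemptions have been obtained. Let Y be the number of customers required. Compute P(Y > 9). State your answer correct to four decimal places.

0.3003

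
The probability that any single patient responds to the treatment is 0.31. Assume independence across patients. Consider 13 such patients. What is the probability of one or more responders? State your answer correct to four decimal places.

0.9920

P(at least one) = 1 − P(none) = 1 − (1 − 0.31)^13
= 1 − 0.008036 = 0.991964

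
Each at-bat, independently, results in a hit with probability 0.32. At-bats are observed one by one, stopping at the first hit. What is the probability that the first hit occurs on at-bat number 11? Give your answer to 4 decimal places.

Geometric (trials to first success), p = 0.32.
P(Y = 11) = (1−p)^10 · p = 0.021139 · 0.32 = 0.006765

0.0068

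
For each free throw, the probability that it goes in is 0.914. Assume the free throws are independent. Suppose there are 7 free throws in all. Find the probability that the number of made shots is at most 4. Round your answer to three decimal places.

0.017

X ~ Binomial(7, 0.914); P(X ≤ 4) = Σ C(7,k) p^k (1−p)^(7−k) over k:
  k=0: C(7,0)·0.914^0·0.086^7 = 0.00000
  k=1: C(7,1)·0.914^1·0.086^6 = 0.00000
  k=2: C(7,2)·0.914^2·0.086^5 = 0.00008
  k=3: C(7,3)·0.914^3·0.086^4 = 0.00146
  k=4: C(7,4)·0.914^4·0.086^3 = 0.01554
Total = 0.01708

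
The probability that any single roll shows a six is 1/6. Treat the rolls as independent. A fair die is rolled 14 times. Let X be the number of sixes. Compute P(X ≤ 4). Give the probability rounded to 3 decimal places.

0.931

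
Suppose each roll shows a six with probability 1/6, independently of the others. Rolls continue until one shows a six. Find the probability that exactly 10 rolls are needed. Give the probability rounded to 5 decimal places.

0.03230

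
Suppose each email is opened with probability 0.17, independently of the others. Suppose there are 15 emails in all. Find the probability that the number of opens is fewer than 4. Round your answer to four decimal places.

0.7571

X ~ Binomial(15, 0.17); P(X ≤ 3) = Σ C(15,k) p^k (1−p)^(15−k) over k:
  k=0: C(15,0)·0.17^0·0.83^15 = 0.061118
  k=1: C(15,1)·0.17^1·0.83^14 = 0.187773
  k=2: C(15,2)·0.17^2·0.83^13 = 0.269217
  k=3: C(15,3)·0.17^3·0.83^12 = 0.238944
Total = 0.757052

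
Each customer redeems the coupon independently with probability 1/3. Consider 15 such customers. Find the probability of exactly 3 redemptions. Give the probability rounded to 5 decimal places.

X ~ Binomial(n=15, p=0.333333).
P(X=3) = C(15,3) · p^3 · (1−p)^12
= 455 · 0.037037 · 0.0077073 = 0.1298831

0.12988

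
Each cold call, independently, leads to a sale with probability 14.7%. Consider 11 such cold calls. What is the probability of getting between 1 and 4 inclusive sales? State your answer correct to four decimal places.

0.8114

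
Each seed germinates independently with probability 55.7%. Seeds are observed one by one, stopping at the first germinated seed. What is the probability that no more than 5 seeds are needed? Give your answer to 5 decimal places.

0.98294

Y = number of seeds to the first success; geometric, p = 0.557.
P(Y ≤ 5) = 1 − (1−p)^5 = 1 − 0.0170616 = 0.9829384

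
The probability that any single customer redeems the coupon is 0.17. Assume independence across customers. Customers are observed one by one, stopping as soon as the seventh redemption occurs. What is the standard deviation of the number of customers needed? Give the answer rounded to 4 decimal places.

Y = total customers until the seventh success; negative binomial with r=7, p=0.17.
SD(Y) = √[r(1−p)/p²] = √(201.038062) = 14.178789

14.1788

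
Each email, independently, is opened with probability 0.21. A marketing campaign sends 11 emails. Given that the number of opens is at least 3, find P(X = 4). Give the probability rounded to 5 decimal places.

X ~ Binomial(11, 0.21). Want P(X=4 | X≥3) = P(X=4) / P(X≥3).
P(X=4) = C(11,4)·0.21^4·0.79^7 = 0.1232482
P(X≥3) = 1 − 0.0747994 − 0.2187172 − 0.2907000 = 0.4157834
Ratio = 0.1232482 / 0.4157834 = 0.2964242

0.29642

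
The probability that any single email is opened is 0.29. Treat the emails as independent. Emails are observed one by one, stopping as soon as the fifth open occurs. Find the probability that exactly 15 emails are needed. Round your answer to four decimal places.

Y = trial on which the fifth success occurs; negative binomial, r=5, p=0.29.
P(Y=15) = C(14,4) · p^5 · (1−p)^10
= 1001 · 0.0020511 · 0.032552 = 0.066836

0.0668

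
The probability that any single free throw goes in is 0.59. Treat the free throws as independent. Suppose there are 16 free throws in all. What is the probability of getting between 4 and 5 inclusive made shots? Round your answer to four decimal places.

0.0222

X ~ Binomial(16, 0.59); P(4 ≤ X ≤ 5) = Σ C(16,k) p^k (1−p)^(16−k) over k:
  k=4: C(16,4)·0.59^4·0.41^12 = 0.004976
  k=5: C(16,5)·0.59^5·0.41^11 = 0.017186
Total = 0.022162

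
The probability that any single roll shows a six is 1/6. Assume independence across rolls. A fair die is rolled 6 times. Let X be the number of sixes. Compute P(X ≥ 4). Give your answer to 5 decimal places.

0.00870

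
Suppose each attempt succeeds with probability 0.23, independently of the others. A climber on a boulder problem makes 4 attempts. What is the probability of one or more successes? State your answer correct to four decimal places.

P(at least one) = 1 − P(none) = 1 − (1 − 0.23)^4
= 1 − 0.351530 = 0.648470

0.6485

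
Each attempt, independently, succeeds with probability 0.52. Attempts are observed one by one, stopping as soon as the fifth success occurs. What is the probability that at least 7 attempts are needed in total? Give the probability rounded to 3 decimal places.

0.871

Needing more than 6 attempts ⇔ fewer than 5 successes in the first 6. With X ~ Binomial(6, 0.52), P(Y > 6) = P(X ≤ 4).
  k=0: C(6,0)·0.52^0·0.48^6 = 0.01223
  k=1: C(6,1)·0.52^1·0.48^5 = 0.07950
  k=2: C(6,2)·0.52^2·0.48^4 = 0.21531
  k=3: C(6,3)·0.52^3·0.48^3 = 0.31100
  k=4: C(6,4)·0.52^4·0.48^2 = 0.25269
P(X ≤ 4) = 0.87073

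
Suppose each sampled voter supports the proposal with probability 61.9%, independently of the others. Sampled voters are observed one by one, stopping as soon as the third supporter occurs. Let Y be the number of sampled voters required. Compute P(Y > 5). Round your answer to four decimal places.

Needing more than 5 sampled voters ⇔ fewer than 3 successes in the first 5. With X ~ Binomial(5, 0.619), P(Y > 5) = P(X ≤ 2).
  k=0: C(5,0)·0.619^0·0.381^5 = 0.008028
  k=1: C(5,1)·0.619^1·0.381^4 = 0.065217
  k=2: C(5,2)·0.619^2·0.381^3 = 0.211912
P(X ≤ 2) = 0.285158

0.2852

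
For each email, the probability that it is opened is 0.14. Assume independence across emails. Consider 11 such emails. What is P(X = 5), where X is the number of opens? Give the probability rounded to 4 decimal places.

X ~ Binomial(n=11, p=0.14).
P(X=5) = C(11,5) · p^5 · (1−p)^6
= 462 · 5.3782e-05 · 0.40457 = 0.010052

0.0101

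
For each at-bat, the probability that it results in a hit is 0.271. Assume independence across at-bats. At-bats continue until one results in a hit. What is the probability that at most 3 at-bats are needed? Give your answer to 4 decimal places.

Y = number of at-bats to the first success; geometric, p = 0.271.
P(Y ≤ 3) = 1 − (1−p)^3 = 1 − 0.387420 = 0.612580

0.6126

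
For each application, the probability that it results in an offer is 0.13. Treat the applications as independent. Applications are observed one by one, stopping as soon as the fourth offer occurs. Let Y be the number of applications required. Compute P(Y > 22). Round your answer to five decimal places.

0.68120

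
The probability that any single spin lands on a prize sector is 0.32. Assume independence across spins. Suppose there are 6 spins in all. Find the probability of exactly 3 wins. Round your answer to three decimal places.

X ~ Binomial(n=6, p=0.32).
P(X=3) = C(6,3) · p^3 · (1−p)^3
= 20 · 0.032768 · 0.31443 = 0.20607

0.206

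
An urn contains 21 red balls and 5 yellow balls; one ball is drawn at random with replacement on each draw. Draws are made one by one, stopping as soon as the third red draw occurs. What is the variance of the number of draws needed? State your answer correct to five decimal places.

Y = total draws until the third success; negative binomial with r=3, p=0.807692.
Var(Y) = r(1−p)/p² = 3·0.192308 / 0.807692² = 0.8843537

0.88435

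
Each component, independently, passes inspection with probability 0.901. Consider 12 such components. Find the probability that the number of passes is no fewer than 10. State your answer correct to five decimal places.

X ~ Binomial(12, 0.901); P(X ≥ 10) = Σ C(12,k) p^k (1−p)^(12−k) over k:
  k=10: C(12,10)·0.901^10·0.099^2 = 0.2280669
  k=11: C(12,11)·0.901^11·0.099^1 = 0.3773889
  k=12: C(12,12)·0.901^12·0.099^0 = 0.2862184
Total = 0.8916742

0.89167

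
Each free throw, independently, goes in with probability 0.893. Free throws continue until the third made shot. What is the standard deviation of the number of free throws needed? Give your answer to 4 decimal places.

Y = total free throws until the third success; negative binomial with r=3, p=0.893.
SD(Y) = √[r(1−p)/p²] = √(0.402534) = 0.634455

0.6345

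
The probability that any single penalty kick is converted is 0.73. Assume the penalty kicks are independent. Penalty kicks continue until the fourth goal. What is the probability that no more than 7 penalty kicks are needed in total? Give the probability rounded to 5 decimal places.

0.90950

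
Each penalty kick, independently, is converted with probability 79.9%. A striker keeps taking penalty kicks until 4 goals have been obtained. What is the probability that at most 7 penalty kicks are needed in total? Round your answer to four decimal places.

0.9661

Finishing within 7 penalty kicks ⇔ at least 4 successes in the first 7. With X ~ Binomial(7, 0.799), P(Y ≤ 7) = 1 − P(X ≤ 3).
  k=0: C(7,0)·0.799^0·0.201^7 = 0.000013
  k=1: C(7,1)·0.799^1·0.201^6 = 0.000369
  k=2: C(7,2)·0.799^2·0.201^5 = 0.004398
  k=3: C(7,3)·0.799^3·0.201^4 = 0.029140
1 − 0.033921 = 0.966079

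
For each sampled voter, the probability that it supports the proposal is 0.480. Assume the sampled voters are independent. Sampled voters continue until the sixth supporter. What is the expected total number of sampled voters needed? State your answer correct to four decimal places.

12.5000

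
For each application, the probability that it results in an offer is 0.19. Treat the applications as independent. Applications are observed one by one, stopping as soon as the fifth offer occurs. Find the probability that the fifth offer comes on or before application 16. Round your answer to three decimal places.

Finishing within 16 applications ⇔ at least 5 successes in the first 16. With X ~ Binomial(16, 0.19), P(Y ≤ 16) = 1 − P(X ≤ 4).
  k=0: C(16,0)·0.19^0·0.81^16 = 0.03434
  k=1: C(16,1)·0.19^1·0.81^15 = 0.12887
  k=2: C(16,2)·0.19^2·0.81^14 = 0.22671
  k=3: C(16,3)·0.19^3·0.81^13 = 0.24817
  k=4: C(16,4)·0.19^4·0.81^12 = 0.18919
1 − 0.82729 = 0.17271

0.173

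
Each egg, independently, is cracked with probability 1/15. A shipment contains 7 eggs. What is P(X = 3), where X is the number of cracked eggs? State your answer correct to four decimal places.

0.0079

X ~ Binomial(n=7, p=0.066667).
P(X=3) = C(7,3) · p^3 · (1−p)^4
= 35 · 0.0002963 · 0.75883 = 0.007869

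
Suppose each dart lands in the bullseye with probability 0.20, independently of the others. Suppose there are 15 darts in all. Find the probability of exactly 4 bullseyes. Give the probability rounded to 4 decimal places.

X ~ Binomial(n=15, p=0.20).
P(X=4) = C(15,4) · p^4 · (1−p)^11
= 1365 · 0.0016 · 0.085899 = 0.187604

0.1876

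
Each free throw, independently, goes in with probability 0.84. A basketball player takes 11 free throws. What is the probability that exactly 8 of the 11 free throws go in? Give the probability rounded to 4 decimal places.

0.1675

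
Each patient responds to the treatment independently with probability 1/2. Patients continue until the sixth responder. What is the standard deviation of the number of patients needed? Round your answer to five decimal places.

3.46410

Y = total patients until the sixth success; negative binomial with r=6, p=0.50.
SD(Y) = √[r(1−p)/p²] = √(12.0000000) = 3.4641016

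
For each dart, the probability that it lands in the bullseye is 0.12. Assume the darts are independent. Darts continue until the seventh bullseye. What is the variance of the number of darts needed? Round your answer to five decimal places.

427.77778

Y = total darts until the seventh success; negative binomial with r=7, p=0.12.
Var(Y) = r(1−p)/p² = 7·0.88 / 0.12² = 427.7777778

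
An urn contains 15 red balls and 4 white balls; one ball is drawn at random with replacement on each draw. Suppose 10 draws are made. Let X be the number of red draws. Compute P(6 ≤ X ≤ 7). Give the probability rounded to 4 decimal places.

X ~ Binomial(10, 0.789474); P(6 ≤ X ≤ 7) = Σ C(10,k) p^k (1−p)^(10−k) over k:
  k=6: C(10,6)·0.789474^6·0.210526^4 = 0.099878
  k=7: C(10,7)·0.789474^7·0.210526^3 = 0.214025
Total = 0.313903

0.3139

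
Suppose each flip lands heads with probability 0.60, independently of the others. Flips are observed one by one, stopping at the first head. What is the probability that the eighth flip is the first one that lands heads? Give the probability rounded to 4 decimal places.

Geometric (trials to first success), p = 0.60.
P(Y = 8) = (1−p)^7 · p = 0.0016384 · 0.60 = 0.000983

0.0010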